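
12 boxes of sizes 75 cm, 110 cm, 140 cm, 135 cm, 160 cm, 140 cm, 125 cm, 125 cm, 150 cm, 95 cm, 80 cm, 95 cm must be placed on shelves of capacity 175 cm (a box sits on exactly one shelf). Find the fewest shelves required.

Total = 160 + 150 + 140 + 140 + 135 + 125 + 125 + 110 + 95 + 95 + 80 + 75 = 1430 cm.
Lower bound: ⌈1430/175⌉ = 9 shelves.
Also, 10 boxes each exceed 175/2 cm, and no two of those can share a shelf, so at least 10 shelves are needed.
A packing using 10 shelves:
  shelf 1: 160 = 160
  shelf 2: 150 = 150
  shelf 3: 140 = 140
  shelf 4: 140 = 140
  shelf 5: 135 = 135
  shelf 6: 125 = 125
  shelf 7: 125 = 125
  shelf 8: 110 = 110
  shelf 9: 95 + 80 = 175
  shelf 10: 95 + 75 = 170
This matches the lower bound, so 10 is optimal.

10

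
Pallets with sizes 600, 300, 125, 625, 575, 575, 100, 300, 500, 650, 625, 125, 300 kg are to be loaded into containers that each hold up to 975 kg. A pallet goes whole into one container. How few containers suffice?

Total = 650 + 625 + 625 + 600 + 575 + 575 + 500 + 300 + 300 + 300 + 125 + 125 + 100 = 5400 kg.
Lower bound: ⌈5400/975⌉ = 6 containers.
Also, 7 pallets each exceed 975/2 kg, and no two of those can share a container, so at least 7 containers are needed.
A packing using 7 containers:
  container 1: 650 + 300 = 950
  container 2: 625 + 300 = 925
  container 3: 625 + 300 = 925
  container 4: 600 + 125 + 125 + 100 = 950
  container 5: 575 = 575
  container 6: 575 = 575
  container 7: 500 = 500
This matches the lower bound, so 7 is optimal.

7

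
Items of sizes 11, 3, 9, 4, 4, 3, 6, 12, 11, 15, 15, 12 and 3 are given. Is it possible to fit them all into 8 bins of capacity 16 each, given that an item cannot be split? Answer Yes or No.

Yes

A valid assignment using 8 bins:
  bin 1: 15 = 15
  bin 2: 15 = 15
  bin 3: 12 + 4 = 16
  bin 4: 12 + 4 = 16
  bin 5: 11 + 3 = 14
  bin 6: 11 + 3 = 14
  bin 7: 9 + 6 = 15
  bin 8: 3 = 3
Every load is within 16, so 8 bins suffice.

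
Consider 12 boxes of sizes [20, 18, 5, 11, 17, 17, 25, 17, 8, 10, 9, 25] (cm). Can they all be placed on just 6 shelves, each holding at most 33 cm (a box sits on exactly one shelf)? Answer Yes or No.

Total = 182 cm; ⌈182/33⌉ = 6.
7 boxes each exceed half the capacity and cannot share a shelf, forcing at least 7 shelves.
At least 7 shelves are required, but only 6 are allowed.

No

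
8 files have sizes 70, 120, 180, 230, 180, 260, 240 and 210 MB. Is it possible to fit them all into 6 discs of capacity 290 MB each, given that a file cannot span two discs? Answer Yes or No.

No

Total = 1490 MB; ⌈1490/290⌉ = 6.
The bound of 6 does not rule out 6, but exhaustive search shows no assignment into 6 discs of capacity 290 MB exists — the minimum is 7.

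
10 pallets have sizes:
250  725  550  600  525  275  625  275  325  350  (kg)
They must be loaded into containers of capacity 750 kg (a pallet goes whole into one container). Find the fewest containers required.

Total = 725 + 625 + 600 + 550 + 525 + 350 + 325 + 275 + 275 + 250 = 4500 kg.
Lower bound: ⌈4500/750⌉ = 6 containers.
A packing using 8 containers:
  container 1: 725 = 725
  container 2: 625 = 625
  container 3: 600 = 600
  container 4: 550 = 550
  container 5: 525 = 525
  container 6: 350 + 325 = 675
  container 7: 275 + 275 = 550
  container 8: 250 = 250
No arrangement into 7 containers stays within capacity, so 8 is optimal.

8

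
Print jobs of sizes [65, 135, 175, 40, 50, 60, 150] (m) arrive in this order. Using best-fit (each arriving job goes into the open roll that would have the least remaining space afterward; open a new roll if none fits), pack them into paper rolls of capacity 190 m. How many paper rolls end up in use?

  65 → roll 1 (new)  [load 65/190]
  135 → roll 2 (new)  [load 135/190]
  175 → roll 3 (new)  [load 175/190]
  40 → roll 2  [load 175/190]
  50 → roll 1  [load 115/190]
  60 → roll 1  [load 175/190]
  150 → roll 4 (new)  [load 150/190]
4 paper rolls opened.

4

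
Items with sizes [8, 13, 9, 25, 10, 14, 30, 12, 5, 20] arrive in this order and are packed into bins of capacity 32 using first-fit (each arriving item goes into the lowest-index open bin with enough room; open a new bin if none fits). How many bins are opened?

5

  8 → bin 1 (new)  [load 8/32]
  13 → bin 1  [load 21/32]
  9 → bin 1  [load 30/32]
  25 → bin 2 (new)  [load 25/32]
  10 → bin 3 (new)  [load 10/32]
  14 → bin 3  [load 24/32]
  30 → bin 4 (new)  [load 30/32]
  12 → bin 5 (new)  [load 12/32]
  5 → bin 2  [load 30/32]
  20 → bin 5  [load 32/32]
5 bins opened.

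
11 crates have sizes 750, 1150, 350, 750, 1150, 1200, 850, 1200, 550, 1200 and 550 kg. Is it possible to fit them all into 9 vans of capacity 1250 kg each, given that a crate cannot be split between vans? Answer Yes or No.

Yes

A valid assignment using 9 vans:
  van 1: 1200 = 1200
  van 2: 1200 = 1200
  van 3: 1200 = 1200
  van 4: 1150 = 1150
  van 5: 1150 = 1150
  van 6: 850 + 350 = 1200
  van 7: 750 = 750
  van 8: 750 = 750
  van 9: 550 + 550 = 1100
Every load is within 1250 kg, so 9 vans suffice.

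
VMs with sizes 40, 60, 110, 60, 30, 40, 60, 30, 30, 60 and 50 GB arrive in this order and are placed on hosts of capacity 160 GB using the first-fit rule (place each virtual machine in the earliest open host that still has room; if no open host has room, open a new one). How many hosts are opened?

4

  40 → host 1 (new)  [load 40/160]
  60 → host 1  [load 100/160]
  110 → host 2 (new)  [load 110/160]
  60 → host 1  [load 160/160]
  30 → host 2  [load 140/160]
  40 → host 3 (new)  [load 40/160]
  60 → host 3  [load 100/160]
  30 → host 3  [load 130/160]
  30 → host 3  [load 160/160]
  60 → host 4 (new)  [load 60/160]
  50 → host 4  [load 110/160]
4 hosts opened.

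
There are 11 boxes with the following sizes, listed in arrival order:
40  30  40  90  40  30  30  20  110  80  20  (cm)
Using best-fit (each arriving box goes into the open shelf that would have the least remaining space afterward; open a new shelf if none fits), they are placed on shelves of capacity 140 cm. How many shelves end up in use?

  40 → shelf 1 (new)  [load 40/140]
  30 → shelf 1  [load 70/140]
  40 → shelf 1  [load 110/140]
  90 → shelf 2 (new)  [load 90/140]
  40 → shelf 2  [load 130/140]
  30 → shelf 1  [load 140/140]
  30 → shelf 3 (new)  [load 30/140]
  20 → shelf 3  [load 50/140]
  110 → shelf 4 (new)  [load 110/140]
  80 → shelf 3  [load 130/140]
  20 → shelf 4  [load 130/140]
4 shelves opened.

4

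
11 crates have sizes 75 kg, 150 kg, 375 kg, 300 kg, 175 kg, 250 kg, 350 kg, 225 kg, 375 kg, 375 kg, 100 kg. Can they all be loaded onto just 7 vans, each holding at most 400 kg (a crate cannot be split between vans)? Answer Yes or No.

No

Total = 2750 kg; ⌈2750/400⌉ = 7.
The bound of 7 does not rule out 7, but exhaustive search shows no assignment into 7 vans of capacity 400 kg exists — the minimum is 8.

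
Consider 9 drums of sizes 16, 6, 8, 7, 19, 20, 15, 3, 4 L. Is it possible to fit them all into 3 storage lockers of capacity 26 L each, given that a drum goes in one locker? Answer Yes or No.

No

Total = 98 L; ⌈98/26⌉ = 4.
At least 4 storage lockers are required, but only 3 are allowed.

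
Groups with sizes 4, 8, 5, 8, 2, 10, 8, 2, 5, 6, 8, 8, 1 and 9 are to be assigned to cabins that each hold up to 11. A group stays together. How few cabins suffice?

Total = 10 + 9 + 8 + 8 + 8 + 8 + 8 + 6 + 5 + 5 + 4 + 2 + 2 + 1 = 84.
Lower bound: ⌈84/11⌉ = 8 cabins.
A packing using 9 cabins:
  cabin 1: 10 + 1 = 11
  cabin 2: 9 + 2 = 11
  cabin 3: 8 + 2 = 10
  cabin 4: 8 = 8
  cabin 5: 8 = 8
  cabin 6: 8 = 8
  cabin 7: 8 = 8
  cabin 8: 6 + 5 = 11
  cabin 9: 5 + 4 = 9
No arrangement into 8 cabins stays within capacity, so 9 is optimal.

9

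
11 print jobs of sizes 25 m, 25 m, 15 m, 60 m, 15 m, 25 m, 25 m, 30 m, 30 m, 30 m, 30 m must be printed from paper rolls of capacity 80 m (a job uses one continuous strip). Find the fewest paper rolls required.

Total = 60 + 30 + 30 + 30 + 30 + 25 + 25 + 25 + 25 + 15 + 15 = 310 m.
Lower bound: ⌈310/80⌉ = 4 paper rolls.
A packing using 4 paper rolls:
  roll 1: 60 + 15 = 75
  roll 2: 30 + 30 + 15 = 75
  roll 3: 30 + 25 + 25 = 80
  roll 4: 30 + 25 + 25 = 80
This matches the lower bound, so 4 is optimal.

4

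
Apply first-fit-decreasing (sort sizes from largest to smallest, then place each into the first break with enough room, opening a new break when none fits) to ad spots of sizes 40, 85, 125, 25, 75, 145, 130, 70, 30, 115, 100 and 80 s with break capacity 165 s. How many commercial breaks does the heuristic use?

Sorted descending: 145, 130, 125, 115, 100, 85, 80, 75, 70, 40, 30, 25.
  145 → break 1 (new)  [load 145/165]
  130 → break 2 (new)  [load 130/165]
  125 → break 3 (new)  [load 125/165]
  115 → break 4 (new)  [load 115/165]
  100 → break 5 (new)  [load 100/165]
  85 → break 6 (new)  [load 85/165]
  80 → break 6  [load 165/165]
  75 → break 7 (new)  [load 75/165]
  70 → break 7  [load 145/165]
  40 → break 3  [load 165/165]
  30 → break 2  [load 160/165]
  25 → break 4  [load 140/165]
7 commercial breaks opened.

7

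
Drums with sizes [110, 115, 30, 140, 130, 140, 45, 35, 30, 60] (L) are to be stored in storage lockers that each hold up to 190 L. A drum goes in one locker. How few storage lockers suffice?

Total = 140 + 140 + 130 + 115 + 110 + 60 + 45 + 35 + 30 + 30 = 835 L.
Lower bound: ⌈835/190⌉ = 5 storage lockers.
A packing using 5 storage lockers:
  locker 1: 140 + 45 = 185
  locker 2: 140 + 35 = 175
  locker 3: 130 + 60 = 190
  locker 4: 115 + 30 + 30 = 175
  locker 5: 110 = 110
This matches the lower bound, so 5 is optimal.

5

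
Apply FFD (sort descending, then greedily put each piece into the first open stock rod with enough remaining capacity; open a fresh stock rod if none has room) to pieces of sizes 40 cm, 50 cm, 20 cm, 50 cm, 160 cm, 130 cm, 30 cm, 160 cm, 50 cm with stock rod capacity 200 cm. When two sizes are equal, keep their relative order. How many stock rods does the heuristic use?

4

Sorted descending: 160, 160, 130, 50, 50, 50, 40, 30, 20.
  160 → stock rod 1 (new)  [load 160/200]
  160 → stock rod 2 (new)  [load 160/200]
  130 → stock rod 3 (new)  [load 130/200]
  50 → stock rod 3  [load 180/200]
  50 → stock rod 4 (new)  [load 50/200]
  50 → stock rod 4  [load 100/200]
  40 → stock rod 1  [load 200/200]
  30 → stock rod 2  [load 190/200]
  20 → stock rod 3  [load 200/200]
4 stock rods opened.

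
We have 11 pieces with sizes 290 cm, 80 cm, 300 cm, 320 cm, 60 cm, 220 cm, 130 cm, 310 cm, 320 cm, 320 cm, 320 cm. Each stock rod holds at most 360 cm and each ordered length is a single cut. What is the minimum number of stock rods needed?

Total = 320 + 320 + 320 + 320 + 310 + 300 + 290 + 220 + 130 + 80 + 60 = 2670 cm.
Lower bound: ⌈2670/360⌉ = 8 stock rods.
A packing using 9 stock rods:
  stock rod 1: 320 = 320
  stock rod 2: 320 = 320
  stock rod 3: 320 = 320
  stock rod 4: 320 = 320
  stock rod 5: 310 = 310
  stock rod 6: 300 + 60 = 360
  stock rod 7: 290 = 290
  stock rod 8: 220 + 130 = 350
  stock rod 9: 80 = 80
No arrangement into 8 stock rods stays within capacity, so 9 is optimal.

9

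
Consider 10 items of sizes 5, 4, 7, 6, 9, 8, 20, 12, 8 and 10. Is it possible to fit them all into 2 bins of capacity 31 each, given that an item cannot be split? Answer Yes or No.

Total = 89; ⌈89/31⌉ = 3.
At least 3 bins are required, but only 2 are allowed.

No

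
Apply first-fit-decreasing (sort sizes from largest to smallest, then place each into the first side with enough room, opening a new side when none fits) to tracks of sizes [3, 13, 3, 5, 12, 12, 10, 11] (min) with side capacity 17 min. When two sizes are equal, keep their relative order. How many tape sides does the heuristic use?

5

Sorted descending: 13, 12, 12, 11, 10, 5, 3, 3.
  13 → side 1 (new)  [load 13/17]
  12 → side 2 (new)  [load 12/17]
  12 → side 3 (new)  [load 12/17]
  11 → side 4 (new)  [load 11/17]
  10 → side 5 (new)  [load 10/17]
  5 → side 2  [load 17/17]
  3 → side 1  [load 16/17]
  3 → side 3  [load 15/17]
5 tape sides opened.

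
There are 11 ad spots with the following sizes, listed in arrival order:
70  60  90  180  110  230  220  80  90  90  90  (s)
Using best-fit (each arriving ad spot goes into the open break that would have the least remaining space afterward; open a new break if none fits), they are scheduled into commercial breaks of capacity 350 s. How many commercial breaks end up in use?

5

  70 → break 1 (new)  [load 70/350]
  60 → break 1  [load 130/350]
  90 → break 1  [load 220/350]
  180 → break 2 (new)  [load 180/350]
  110 → break 1  [load 330/350]
  230 → break 3 (new)  [load 230/350]
  220 → break 4 (new)  [load 220/350]
  80 → break 3  [load 310/350]
  90 → break 4  [load 310/350]
  90 → break 2  [load 270/350]
  90 → break 5 (new)  [load 90/350]
5 commercial breaks opened.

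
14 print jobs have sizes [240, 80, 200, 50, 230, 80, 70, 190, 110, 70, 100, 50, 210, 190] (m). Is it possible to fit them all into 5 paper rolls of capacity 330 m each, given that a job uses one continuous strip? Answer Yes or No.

No

Total = 1870 m; ⌈1870/330⌉ = 6.
At least 6 paper rolls are required, but only 5 are allowed.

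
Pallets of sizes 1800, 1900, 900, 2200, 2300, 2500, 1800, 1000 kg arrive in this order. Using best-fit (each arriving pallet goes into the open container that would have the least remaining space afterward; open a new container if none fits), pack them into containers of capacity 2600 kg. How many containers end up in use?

  1800 → container 1 (new)  [load 1800/2600]
  1900 → container 2 (new)  [load 1900/2600]
  900 → container 3 (new)  [load 900/2600]
  2200 → container 4 (new)  [load 2200/2600]
  2300 → container 5 (new)  [load 2300/2600]
  2500 → container 6 (new)  [load 2500/2600]
  1800 → container 7 (new)  [load 1800/2600]
  1000 → container 3  [load 1900/2600]
7 containers opened.

7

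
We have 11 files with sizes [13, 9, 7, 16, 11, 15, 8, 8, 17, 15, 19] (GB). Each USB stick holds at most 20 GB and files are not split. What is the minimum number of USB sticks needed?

Total = 19 + 17 + 16 + 15 + 15 + 13 + 11 + 9 + 8 + 8 + 7 = 138 GB.
Lower bound: ⌈138/20⌉ = 7 USB sticks.
A packing using 8 USB sticks:
  USB stick 1: 19 = 19
  USB stick 2: 17 = 17
  USB stick 3: 16 = 16
  USB stick 4: 15 = 15
  USB stick 5: 15 = 15
  USB stick 6: 13 + 7 = 20
  USB stick 7: 11 + 9 = 20
  USB stick 8: 8 + 8 = 16
No arrangement into 7 USB sticks stays within capacity, so 8 is optimal.

8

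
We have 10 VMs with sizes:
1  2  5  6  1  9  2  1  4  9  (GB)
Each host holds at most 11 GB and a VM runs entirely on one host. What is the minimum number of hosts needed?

4

Total = 9 + 9 + 6 + 5 + 4 + 2 + 2 + 1 + 1 + 1 = 40 GB.
Lower bound: ⌈40/11⌉ = 4 hosts.
A packing using 4 hosts:
  host 1: 9 + 2 = 11
  host 2: 9 + 2 = 11
  host 3: 6 + 5 = 11
  host 4: 4 + 1 + 1 + 1 = 7
This matches the lower bound, so 4 is optimal.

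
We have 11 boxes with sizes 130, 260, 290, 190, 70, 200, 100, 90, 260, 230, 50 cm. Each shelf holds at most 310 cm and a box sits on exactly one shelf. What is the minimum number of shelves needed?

Total = 290 + 260 + 260 + 230 + 200 + 190 + 130 + 100 + 90 + 70 + 50 = 1870 cm.
Lower bound: ⌈1870/310⌉ = 7 shelves.
A packing using 7 shelves:
  shelf 1: 290 = 290
  shelf 2: 260 + 50 = 310
  shelf 3: 260 = 260
  shelf 4: 230 + 70 = 300
  shelf 5: 200 + 100 = 300
  shelf 6: 190 + 90 = 280
  shelf 7: 130 = 130
This matches the lower bound, so 7 is optimal.

7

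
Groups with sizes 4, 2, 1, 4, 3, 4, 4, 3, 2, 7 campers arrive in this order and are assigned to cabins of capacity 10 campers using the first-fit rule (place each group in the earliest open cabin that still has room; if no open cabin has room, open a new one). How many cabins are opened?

  4 → cabin 1 (new)  [load 4/10]
  2 → cabin 1  [load 6/10]
  1 → cabin 1  [load 7/10]
  4 → cabin 2 (new)  [load 4/10]
  3 → cabin 1  [load 10/10]
  4 → cabin 2  [load 8/10]
  4 → cabin 3 (new)  [load 4/10]
  3 → cabin 3  [load 7/10]
  2 → cabin 2  [load 10/10]
  7 → cabin 4 (new)  [load 7/10]
4 cabins opened.

4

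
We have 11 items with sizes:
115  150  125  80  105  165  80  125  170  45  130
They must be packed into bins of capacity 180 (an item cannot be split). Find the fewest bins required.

9

Total = 170 + 165 + 150 + 130 + 125 + 125 + 115 + 105 + 80 + 80 + 45 = 1290.
Lower bound: ⌈1290/180⌉ = 8 bins.
A packing using 9 bins:
  bin 1: 170 = 170
  bin 2: 165 = 165
  bin 3: 150 = 150
  bin 4: 130 + 45 = 175
  bin 5: 125 = 125
  bin 6: 125 = 125
  bin 7: 115 = 115
  bin 8: 105 = 105
  bin 9: 80 + 80 = 160
No arrangement into 8 bins stays within capacity, so 9 is optimal.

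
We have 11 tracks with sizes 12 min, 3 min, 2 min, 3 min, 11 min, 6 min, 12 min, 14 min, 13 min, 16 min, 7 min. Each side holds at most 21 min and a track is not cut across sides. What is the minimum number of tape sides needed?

Total = 16 + 14 + 13 + 12 + 12 + 11 + 7 + 6 + 3 + 3 + 2 = 99 min.
Lower bound: ⌈99/21⌉ = 5 tape sides.
Also, 6 tracks each exceed 21/2 min, and no two of those can share a side, so at least 6 tape sides are needed.
A packing using 6 tape sides:
  side 1: 16 + 3 + 2 = 21
  side 2: 14 + 7 = 21
  side 3: 13 + 6 = 19
  side 4: 12 + 3 = 15
  side 5: 12 = 12
  side 6: 11 = 11
This matches the lower bound, so 6 is optimal.

6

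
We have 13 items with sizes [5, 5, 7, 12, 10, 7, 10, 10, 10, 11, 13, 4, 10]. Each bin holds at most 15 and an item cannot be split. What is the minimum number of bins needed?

Total = 13 + 12 + 11 + 10 + 10 + 10 + 10 + 10 + 7 + 7 + 5 + 5 + 4 = 114.
Lower bound: ⌈114/15⌉ = 8 bins.
A packing using 9 bins:
  bin 1: 13 = 13
  bin 2: 12 = 12
  bin 3: 11 + 4 = 15
  bin 4: 10 + 5 = 15
  bin 5: 10 + 5 = 15
  bin 6: 10 = 10
  bin 7: 10 = 10
  bin 8: 10 = 10
  bin 9: 7 + 7 = 14
No arrangement into 8 bins stays within capacity, so 9 is optimal.

9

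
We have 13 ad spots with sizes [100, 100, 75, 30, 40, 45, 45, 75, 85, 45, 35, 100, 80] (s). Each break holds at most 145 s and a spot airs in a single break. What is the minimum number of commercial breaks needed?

Total = 100 + 100 + 100 + 85 + 80 + 75 + 75 + 45 + 45 + 45 + 40 + 35 + 30 = 855 s.
Lower bound: ⌈855/145⌉ = 6 commercial breaks.
Also, 7 ad spots each exceed 145/2 s, and no two of those can share a break, so at least 7 commercial breaks are needed.
A packing using 7 commercial breaks:
  break 1: 100 + 45 = 145
  break 2: 100 + 45 = 145
  break 3: 100 + 45 = 145
  break 4: 85 + 40 = 125
  break 5: 80 + 35 + 30 = 145
  break 6: 75 = 75
  break 7: 75 = 75
This matches the lower bound, so 7 is optimal.

7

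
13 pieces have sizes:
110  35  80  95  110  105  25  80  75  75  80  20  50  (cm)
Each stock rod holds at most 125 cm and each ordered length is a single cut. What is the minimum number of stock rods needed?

9

Total = 110 + 110 + 105 + 95 + 80 + 80 + 80 + 75 + 75 + 50 + 35 + 25 + 20 = 940 cm.
Lower bound: ⌈940/125⌉ = 8 stock rods.
Also, 9 pieces each exceed 125/2 cm, and no two of those can share a stock rod, so at least 9 stock rods are needed.
A packing using 9 stock rods:
  stock rod 1: 110 = 110
  stock rod 2: 110 = 110
  stock rod 3: 105 + 20 = 125
  stock rod 4: 95 + 25 = 120
  stock rod 5: 80 + 35 = 115
  stock rod 6: 80 = 80
  stock rod 7: 80 = 80
  stock rod 8: 75 + 50 = 125
  stock rod 9: 75 = 75
This matches the lower bound, so 9 is optimal.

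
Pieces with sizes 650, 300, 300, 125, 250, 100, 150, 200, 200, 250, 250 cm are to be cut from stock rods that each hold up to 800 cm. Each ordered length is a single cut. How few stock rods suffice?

Total = 650 + 300 + 300 + 250 + 250 + 250 + 200 + 200 + 150 + 125 + 100 = 2775 cm.
Lower bound: ⌈2775/800⌉ = 4 stock rods.
A packing using 4 stock rods:
  stock rod 1: 650 + 150 = 800
  stock rod 2: 300 + 300 + 200 = 800
  stock rod 3: 250 + 250 + 250 = 750
  stock rod 4: 200 + 125 + 100 = 425
This matches the lower bound, so 4 is optimal.

4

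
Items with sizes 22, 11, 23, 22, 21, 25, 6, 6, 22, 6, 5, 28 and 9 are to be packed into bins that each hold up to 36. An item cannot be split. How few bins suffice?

7

Total = 28 + 25 + 23 + 22 + 22 + 22 + 21 + 11 + 9 + 6 + 6 + 6 + 5 = 206.
Lower bound: ⌈206/36⌉ = 6 bins.
Also, 7 items each exceed 18, and no two of those can share a bin, so at least 7 bins are needed.
A packing using 7 bins:
  bin 1: 28 + 6 = 34
  bin 2: 25 + 11 = 36
  bin 3: 23 + 9 = 32
  bin 4: 22 + 6 + 6 = 34
  bin 5: 22 + 5 = 27
  bin 6: 22 = 22
  bin 7: 21 = 21
This matches the lower bound, so 7 is optimal.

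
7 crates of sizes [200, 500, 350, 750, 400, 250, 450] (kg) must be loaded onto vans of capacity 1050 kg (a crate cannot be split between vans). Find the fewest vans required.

3

Total = 750 + 500 + 450 + 400 + 350 + 250 + 200 = 2900 kg.
Lower bound: ⌈2900/1050⌉ = 3 vans.
A packing using 3 vans:
  van 1: 750 + 250 = 1000
  van 2: 500 + 450 = 950
  van 3: 400 + 350 + 200 = 950
This matches the lower bound, so 3 is optimal.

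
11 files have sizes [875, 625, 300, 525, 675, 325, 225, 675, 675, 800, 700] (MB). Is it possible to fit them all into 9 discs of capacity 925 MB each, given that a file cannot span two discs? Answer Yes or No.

Yes

A valid assignment using 8 discs:
  disc 1: 875 = 875
  disc 2: 800 = 800
  disc 3: 700 + 225 = 925
  disc 4: 675 = 675
  disc 5: 675 = 675
  disc 6: 675 = 675
  disc 7: 625 + 300 = 925
  disc 8: 525 + 325 = 850
That uses only 8 ≤ 9, so 9 discs are enough.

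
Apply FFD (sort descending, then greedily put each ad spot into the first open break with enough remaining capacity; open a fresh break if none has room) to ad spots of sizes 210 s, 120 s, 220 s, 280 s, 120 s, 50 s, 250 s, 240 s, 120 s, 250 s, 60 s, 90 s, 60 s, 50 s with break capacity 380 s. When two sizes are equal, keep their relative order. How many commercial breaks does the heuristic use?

6

Sorted descending: 280, 250, 250, 240, 220, 210, 120, 120, 120, 90, 60, 60, 50, 50.
  280 → break 1 (new)  [load 280/380]
  250 → break 2 (new)  [load 250/380]
  250 → break 3 (new)  [load 250/380]
  240 → break 4 (new)  [load 240/380]
  220 → break 5 (new)  [load 220/380]
  210 → break 6 (new)  [load 210/380]
  120 → break 2  [load 370/380]
  120 → break 3  [load 370/380]
  120 → break 4  [load 360/380]
  90 → break 1  [load 370/380]
  60 → break 5  [load 280/380]
  60 → break 5  [load 340/380]
  50 → break 6  [load 260/380]
  50 → break 6  [load 310/380]
6 commercial breaks opened.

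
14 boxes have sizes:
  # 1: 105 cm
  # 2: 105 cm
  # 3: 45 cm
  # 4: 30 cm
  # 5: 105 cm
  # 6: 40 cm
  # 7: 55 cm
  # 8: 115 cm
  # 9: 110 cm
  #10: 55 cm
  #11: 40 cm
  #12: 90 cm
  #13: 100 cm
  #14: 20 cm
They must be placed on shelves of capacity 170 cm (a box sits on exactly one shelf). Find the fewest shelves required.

Total = 115 + 110 + 105 + 105 + 105 + 100 + 90 + 55 + 55 + 45 + 40 + 40 + 30 + 20 = 1015 cm.
Lower bound: ⌈1015/170⌉ = 6 shelves.
Also, 7 boxes each exceed 85 cm, and no two of those can share a shelf, so at least 7 shelves are needed.
A packing using 7 shelves:
  shelf 1: 115 + 55 = 170
  shelf 2: 110 + 55 = 165
  shelf 3: 105 + 45 + 20 = 170
  shelf 4: 105 + 40 = 145
  shelf 5: 105 + 40 = 145
  shelf 6: 100 + 30 = 130
  shelf 7: 90 = 90
This matches the lower bound, so 7 is optimal.

7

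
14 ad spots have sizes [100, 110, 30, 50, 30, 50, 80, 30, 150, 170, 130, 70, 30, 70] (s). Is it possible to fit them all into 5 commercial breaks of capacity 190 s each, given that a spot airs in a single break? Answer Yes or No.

Total = 1100 s; ⌈1100/190⌉ = 6.
At least 6 commercial breaks are required, but only 5 are allowed.

No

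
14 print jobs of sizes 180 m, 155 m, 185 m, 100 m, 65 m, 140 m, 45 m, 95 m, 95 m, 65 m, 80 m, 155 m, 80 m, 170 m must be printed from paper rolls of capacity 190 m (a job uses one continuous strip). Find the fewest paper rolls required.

10

Total = 185 + 180 + 170 + 155 + 155 + 140 + 100 + 95 + 95 + 80 + 80 + 65 + 65 + 45 = 1610 m.
Lower bound: ⌈1610/190⌉ = 9 paper rolls.
A packing using 10 paper rolls:
  roll 1: 185 = 185
  roll 2: 180 = 180
  roll 3: 170 = 170
  roll 4: 155 = 155
  roll 5: 155 = 155
  roll 6: 140 + 45 = 185
  roll 7: 100 + 80 = 180
  roll 8: 95 + 95 = 190
  roll 9: 80 + 65 = 145
  roll 10: 65 = 65
No arrangement into 9 paper rolls stays within capacity, so 10 is optimal.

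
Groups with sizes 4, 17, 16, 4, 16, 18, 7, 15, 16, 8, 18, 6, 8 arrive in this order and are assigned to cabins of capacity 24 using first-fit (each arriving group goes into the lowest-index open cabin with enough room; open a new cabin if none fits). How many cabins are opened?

  4 → cabin 1 (new)  [load 4/24]
  17 → cabin 1  [load 21/24]
  16 → cabin 2 (new)  [load 16/24]
  4 → cabin 2  [load 20/24]
  16 → cabin 3 (new)  [load 16/24]
  18 → cabin 4 (new)  [load 18/24]
  7 → cabin 3  [load 23/24]
  15 → cabin 5 (new)  [load 15/24]
  16 → cabin 6 (new)  [load 16/24]
  8 → cabin 5  [load 23/24]
  18 → cabin 7 (new)  [load 18/24]
  6 → cabin 4  [load 24/24]
  8 → cabin 6  [load 24/24]
7 cabins opened.

7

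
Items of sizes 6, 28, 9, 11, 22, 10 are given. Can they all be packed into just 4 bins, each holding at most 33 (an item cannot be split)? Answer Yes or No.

Yes

A valid assignment using 3 bins:
  bin 1: 28 = 28
  bin 2: 22 + 11 = 33
  bin 3: 10 + 9 + 6 = 25
That uses only 3 ≤ 4, so 4 bins are enough.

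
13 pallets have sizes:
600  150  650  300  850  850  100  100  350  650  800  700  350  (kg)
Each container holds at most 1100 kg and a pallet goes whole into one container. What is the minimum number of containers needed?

Total = 850 + 850 + 800 + 700 + 650 + 650 + 600 + 350 + 350 + 300 + 150 + 100 + 100 = 6450 kg.
Lower bound: ⌈6450/1100⌉ = 6 containers.
Also, 7 pallets each exceed 550 kg, and no two of those can share a container, so at least 7 containers are needed.
A packing using 7 containers:
  container 1: 850 + 150 + 100 = 1100
  container 2: 850 + 100 = 950
  container 3: 800 + 300 = 1100
  container 4: 700 + 350 = 1050
  container 5: 650 + 350 = 1000
  container 6: 650 = 650
  container 7: 600 = 600
This matches the lower bound, so 7 is optimal.

7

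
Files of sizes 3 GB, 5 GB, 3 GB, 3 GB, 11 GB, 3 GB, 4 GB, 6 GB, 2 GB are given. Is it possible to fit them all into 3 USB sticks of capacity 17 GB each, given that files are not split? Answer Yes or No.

A valid assignment using 3 USB sticks:
  USB stick 1: 11 + 6 = 17
  USB stick 2: 5 + 4 + 3 + 3 + 2 = 17
  USB stick 3: 3 + 3 = 6
Every load is within 17 GB, so 3 USB sticks suffice.

Yes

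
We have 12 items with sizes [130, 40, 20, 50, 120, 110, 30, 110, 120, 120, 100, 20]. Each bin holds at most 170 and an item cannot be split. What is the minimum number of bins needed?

7

Total = 130 + 120 + 120 + 120 + 110 + 110 + 100 + 50 + 40 + 30 + 20 + 20 = 970.
Lower bound: ⌈970/170⌉ = 6 bins.
Also, 7 items each exceed 85, and no two of those can share a bin, so at least 7 bins are needed.
A packing using 7 bins:
  bin 1: 130 + 40 = 170
  bin 2: 120 + 50 = 170
  bin 3: 120 + 30 + 20 = 170
  bin 4: 120 + 20 = 140
  bin 5: 110 = 110
  bin 6: 110 = 110
  bin 7: 100 = 100
This matches the lower bound, so 7 is optimal.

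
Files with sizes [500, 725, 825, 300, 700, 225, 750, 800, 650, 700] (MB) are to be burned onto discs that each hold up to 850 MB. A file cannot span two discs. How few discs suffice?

Total = 825 + 800 + 750 + 725 + 700 + 700 + 650 + 500 + 300 + 225 = 6175 MB.
Lower bound: ⌈6175/850⌉ = 8 discs.
A packing using 9 discs:
  disc 1: 825 = 825
  disc 2: 800 = 800
  disc 3: 750 = 750
  disc 4: 725 = 725
  disc 5: 700 = 700
  disc 6: 700 = 700
  disc 7: 650 = 650
  disc 8: 500 + 300 = 800
  disc 9: 225 = 225
No arrangement into 8 discs stays within capacity, so 9 is optimal.

9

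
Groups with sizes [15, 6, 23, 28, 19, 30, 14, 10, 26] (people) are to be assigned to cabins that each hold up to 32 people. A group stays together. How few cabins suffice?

Total = 30 + 28 + 26 + 23 + 19 + 15 + 14 + 10 + 6 = 171 people.
Lower bound: ⌈171/32⌉ = 6 cabins.
A packing using 6 cabins:
  cabin 1: 30 = 30
  cabin 2: 28 = 28
  cabin 3: 26 + 6 = 32
  cabin 4: 23 = 23
  cabin 5: 19 + 10 = 29
  cabin 6: 15 + 14 = 29
This matches the lower bound, so 6 is optimal.

6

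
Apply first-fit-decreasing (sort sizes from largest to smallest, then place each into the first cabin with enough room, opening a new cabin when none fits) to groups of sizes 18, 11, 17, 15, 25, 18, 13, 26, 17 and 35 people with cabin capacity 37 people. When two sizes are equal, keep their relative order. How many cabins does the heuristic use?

6

Sorted descending: 35, 26, 25, 18, 18, 17, 17, 15, 13, 11.
  35 → cabin 1 (new)  [load 35/37]
  26 → cabin 2 (new)  [load 26/37]
  25 → cabin 3 (new)  [load 25/37]
  18 → cabin 4 (new)  [load 18/37]
  18 → cabin 4  [load 36/37]
  17 → cabin 5 (new)  [load 17/37]
  17 → cabin 5  [load 34/37]
  15 → cabin 6 (new)  [load 15/37]
  13 → cabin 6  [load 28/37]
  11 → cabin 2  [load 37/37]
6 cabins opened.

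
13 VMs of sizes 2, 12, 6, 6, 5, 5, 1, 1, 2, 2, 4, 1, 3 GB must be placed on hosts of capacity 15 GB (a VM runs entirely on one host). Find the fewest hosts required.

4

Total = 12 + 6 + 6 + 5 + 5 + 4 + 3 + 2 + 2 + 2 + 1 + 1 + 1 = 50 GB.
Lower bound: ⌈50/15⌉ = 4 hosts.
A packing using 4 hosts:
  host 1: 12 + 3 = 15
  host 2: 6 + 6 + 2 + 1 = 15
  host 3: 5 + 5 + 4 + 1 = 15
  host 4: 2 + 2 + 1 = 5
This matches the lower bound, so 4 is optimal.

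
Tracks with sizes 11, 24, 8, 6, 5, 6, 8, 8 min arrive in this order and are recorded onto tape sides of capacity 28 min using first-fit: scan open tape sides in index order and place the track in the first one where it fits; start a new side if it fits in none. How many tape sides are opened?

  11 → side 1 (new)  [load 11/28]
  24 → side 2 (new)  [load 24/28]
  8 → side 1  [load 19/28]
  6 → side 1  [load 25/28]
  5 → side 3 (new)  [load 5/28]
  6 → side 3  [load 11/28]
  8 → side 3  [load 19/28]
  8 → side 3  [load 27/28]
3 tape sides opened.

3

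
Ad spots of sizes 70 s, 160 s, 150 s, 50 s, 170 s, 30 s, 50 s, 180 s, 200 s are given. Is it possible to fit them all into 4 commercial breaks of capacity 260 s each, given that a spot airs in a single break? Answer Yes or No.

Total = 1060 s; ⌈1060/260⌉ = 5.
At least 5 commercial breaks are required, but only 4 are allowed.

No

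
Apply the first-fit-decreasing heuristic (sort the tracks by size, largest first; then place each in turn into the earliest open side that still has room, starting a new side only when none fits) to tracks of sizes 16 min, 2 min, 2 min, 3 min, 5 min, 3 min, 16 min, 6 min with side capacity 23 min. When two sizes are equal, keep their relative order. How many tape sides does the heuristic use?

Sorted descending: 16, 16, 6, 5, 3, 3, 2, 2.
  16 → side 1 (new)  [load 16/23]
  16 → side 2 (new)  [load 16/23]
  6 → side 1  [load 22/23]
  5 → side 2  [load 21/23]
  3 → side 3 (new)  [load 3/23]
  3 → side 3  [load 6/23]
  2 → side 2  [load 23/23]
  2 → side 3  [load 8/23]
3 tape sides opened.

3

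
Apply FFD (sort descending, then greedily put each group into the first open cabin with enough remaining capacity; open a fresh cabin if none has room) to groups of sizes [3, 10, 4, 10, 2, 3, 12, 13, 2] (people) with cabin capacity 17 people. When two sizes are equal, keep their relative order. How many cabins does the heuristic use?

4

Sorted descending: 13, 12, 10, 10, 4, 3, 3, 2, 2.
  13 → cabin 1 (new)  [load 13/17]
  12 → cabin 2 (new)  [load 12/17]
  10 → cabin 3 (new)  [load 10/17]
  10 → cabin 4 (new)  [load 10/17]
  4 → cabin 1  [load 17/17]
  3 → cabin 2  [load 15/17]
  3 → cabin 3  [load 13/17]
  2 → cabin 2  [load 17/17]
  2 → cabin 3  [load 15/17]
4 cabins opened.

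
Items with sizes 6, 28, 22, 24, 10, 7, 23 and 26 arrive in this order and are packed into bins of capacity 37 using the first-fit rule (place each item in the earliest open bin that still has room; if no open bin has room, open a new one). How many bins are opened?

  6 → bin 1 (new)  [load 6/37]
  28 → bin 1  [load 34/37]
  22 → bin 2 (new)  [load 22/37]
  24 → bin 3 (new)  [load 24/37]
  10 → bin 2  [load 32/37]
  7 → bin 3  [load 31/37]
  23 → bin 4 (new)  [load 23/37]
  26 → bin 5 (new)  [load 26/37]
5 bins opened.

5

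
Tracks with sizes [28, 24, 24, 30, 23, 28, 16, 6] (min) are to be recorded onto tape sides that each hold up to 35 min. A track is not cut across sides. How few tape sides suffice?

7

Total = 30 + 28 + 28 + 24 + 24 + 23 + 16 + 6 = 179 min.
Lower bound: ⌈179/35⌉ = 6 tape sides.
A packing using 7 tape sides:
  side 1: 30 = 30
  side 2: 28 + 6 = 34
  side 3: 28 = 28
  side 4: 24 = 24
  side 5: 24 = 24
  side 6: 23 = 23
  side 7: 16 = 16
No arrangement into 6 tape sides stays within capacity, so 7 is optimal.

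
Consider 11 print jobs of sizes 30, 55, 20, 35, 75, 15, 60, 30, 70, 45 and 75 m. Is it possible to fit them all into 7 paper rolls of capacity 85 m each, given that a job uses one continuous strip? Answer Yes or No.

Yes

A valid assignment using 7 paper rolls:
  roll 1: 75 = 75
  roll 2: 75 = 75
  roll 3: 70 + 15 = 85
  roll 4: 60 + 20 = 80
  roll 5: 55 + 30 = 85
  roll 6: 45 + 35 = 80
  roll 7: 30 = 30
Every load is within 85 m, so 7 paper rolls suffice.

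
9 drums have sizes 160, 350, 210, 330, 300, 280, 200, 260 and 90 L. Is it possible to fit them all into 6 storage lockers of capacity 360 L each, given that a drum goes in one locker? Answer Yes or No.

No

Total = 2180 L; ⌈2180/360⌉ = 7.
At least 7 storage lockers are required, but only 6 are allowed.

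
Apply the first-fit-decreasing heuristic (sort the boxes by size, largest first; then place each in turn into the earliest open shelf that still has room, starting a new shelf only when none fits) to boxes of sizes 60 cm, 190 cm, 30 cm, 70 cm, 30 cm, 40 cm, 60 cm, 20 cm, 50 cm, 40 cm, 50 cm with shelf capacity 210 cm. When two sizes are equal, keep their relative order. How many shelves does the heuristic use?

4

Sorted descending: 190, 70, 60, 60, 50, 50, 40, 40, 30, 30, 20.
  190 → shelf 1 (new)  [load 190/210]
  70 → shelf 2 (new)  [load 70/210]
  60 → shelf 2  [load 130/210]
  60 → shelf 2  [load 190/210]
  50 → shelf 3 (new)  [load 50/210]
  50 → shelf 3  [load 100/210]
  40 → shelf 3  [load 140/210]
  40 → shelf 3  [load 180/210]
  30 → shelf 3  [load 210/210]
  30 → shelf 4 (new)  [load 30/210]
  20 → shelf 1  [load 210/210]
4 shelves opened.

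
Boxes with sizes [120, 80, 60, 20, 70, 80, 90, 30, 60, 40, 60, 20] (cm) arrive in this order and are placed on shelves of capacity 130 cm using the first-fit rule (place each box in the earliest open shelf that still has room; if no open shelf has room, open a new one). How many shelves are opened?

  120 → shelf 1 (new)  [load 120/130]
  80 → shelf 2 (new)  [load 80/130]
  60 → shelf 3 (new)  [load 60/130]
  20 → shelf 2  [load 100/130]
  70 → shelf 3  [load 130/130]
  80 → shelf 4 (new)  [load 80/130]
  90 → shelf 5 (new)  [load 90/130]
  30 → shelf 2  [load 130/130]
  60 → shelf 6 (new)  [load 60/130]
  40 → shelf 4  [load 120/130]
  60 → shelf 6  [load 120/130]
  20 → shelf 5  [load 110/130]
6 shelves opened.

6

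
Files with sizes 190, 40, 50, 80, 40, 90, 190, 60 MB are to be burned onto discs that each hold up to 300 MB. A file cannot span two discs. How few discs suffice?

Total = 190 + 190 + 90 + 80 + 60 + 50 + 40 + 40 = 740 MB.
Lower bound: ⌈740/300⌉ = 3 discs.
A packing using 3 discs:
  disc 1: 190 + 90 = 280
  disc 2: 190 + 80 = 270
  disc 3: 60 + 50 + 40 + 40 = 190
This matches the lower bound, so 3 is optimal.

3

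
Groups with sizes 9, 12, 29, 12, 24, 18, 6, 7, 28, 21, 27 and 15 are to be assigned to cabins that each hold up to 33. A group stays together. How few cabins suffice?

7

Total = 29 + 28 + 27 + 24 + 21 + 18 + 15 + 12 + 12 + 9 + 7 + 6 = 208.
Lower bound: ⌈208/33⌉ = 7 cabins.
A packing using 7 cabins:
  cabin 1: 29 = 29
  cabin 2: 28 = 28
  cabin 3: 27 + 6 = 33
  cabin 4: 24 + 9 = 33
  cabin 5: 21 + 12 = 33
  cabin 6: 18 + 15 = 33
  cabin 7: 12 + 7 = 19
This matches the lower bound, so 7 is optimal.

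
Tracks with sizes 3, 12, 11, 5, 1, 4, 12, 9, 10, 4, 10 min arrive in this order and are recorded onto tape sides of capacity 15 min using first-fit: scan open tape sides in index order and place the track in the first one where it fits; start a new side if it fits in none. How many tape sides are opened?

  3 → side 1 (new)  [load 3/15]
  12 → side 1  [load 15/15]
  11 → side 2 (new)  [load 11/15]
  5 → side 3 (new)  [load 5/15]
  1 → side 2  [load 12/15]
  4 → side 3  [load 9/15]
  12 → side 4 (new)  [load 12/15]
  9 → side 5 (new)  [load 9/15]
  10 → side 6 (new)  [load 10/15]
  4 → side 3  [load 13/15]
  10 → side 7 (new)  [load 10/15]
7 tape sides opened.

7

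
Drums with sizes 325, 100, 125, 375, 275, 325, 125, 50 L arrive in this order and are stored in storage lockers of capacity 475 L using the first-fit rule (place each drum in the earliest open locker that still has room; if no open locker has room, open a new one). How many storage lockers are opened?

  325 → locker 1 (new)  [load 325/475]
  100 → locker 1  [load 425/475]
  125 → locker 2 (new)  [load 125/475]
  375 → locker 3 (new)  [load 375/475]
  275 → locker 2  [load 400/475]
  325 → locker 4 (new)  [load 325/475]
  125 → locker 4  [load 450/475]
  50 → locker 1  [load 475/475]
4 storage lockers opened.

4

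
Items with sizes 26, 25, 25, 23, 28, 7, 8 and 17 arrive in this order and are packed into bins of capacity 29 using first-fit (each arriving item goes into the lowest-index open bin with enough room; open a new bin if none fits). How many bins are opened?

7

  26 → bin 1 (new)  [load 26/29]
  25 → bin 2 (new)  [load 25/29]
  25 → bin 3 (new)  [load 25/29]
  23 → bin 4 (new)  [load 23/29]
  28 → bin 5 (new)  [load 28/29]
  7 → bin 6 (new)  [load 7/29]
  8 → bin 6  [load 15/29]
  17 → bin 7 (new)  [load 17/29]
7 bins opened.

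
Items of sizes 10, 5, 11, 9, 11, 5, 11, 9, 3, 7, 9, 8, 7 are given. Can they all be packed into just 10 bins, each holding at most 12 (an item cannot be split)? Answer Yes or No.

A valid assignment using 10 bins:
  bin 1: 11 = 11
  bin 2: 11 = 11
  bin 3: 11 = 11
  bin 4: 10 = 10
  bin 5: 9 + 3 = 12
  bin 6: 9 = 9
  bin 7: 9 = 9
  bin 8: 8 = 8
  bin 9: 7 + 5 = 12
  bin 10: 7 + 5 = 12
Every load is within 12, so 10 bins suffice.

Yes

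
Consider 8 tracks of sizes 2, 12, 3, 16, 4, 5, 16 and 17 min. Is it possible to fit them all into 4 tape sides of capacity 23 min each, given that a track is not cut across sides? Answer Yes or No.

Yes

A valid assignment using 4 tape sides:
  side 1: 17 + 5 = 22
  side 2: 16 + 4 + 3 = 23
  side 3: 16 + 2 = 18
  side 4: 12 = 12
Every load is within 23 min, so 4 tape sides suffice.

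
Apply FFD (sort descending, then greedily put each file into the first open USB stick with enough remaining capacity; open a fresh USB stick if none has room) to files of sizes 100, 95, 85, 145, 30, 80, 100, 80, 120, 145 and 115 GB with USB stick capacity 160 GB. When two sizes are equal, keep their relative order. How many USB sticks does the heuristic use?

Sorted descending: 145, 145, 120, 115, 100, 100, 95, 85, 80, 80, 30.
  145 → USB stick 1 (new)  [load 145/160]
  145 → USB stick 2 (new)  [load 145/160]
  120 → USB stick 3 (new)  [load 120/160]
  115 → USB stick 4 (new)  [load 115/160]
  100 → USB stick 5 (new)  [load 100/160]
  100 → USB stick 6 (new)  [load 100/160]
  95 → USB stick 7 (new)  [load 95/160]
  85 → USB stick 8 (new)  [load 85/160]
  80 → USB stick 9 (new)  [load 80/160]
  80 → USB stick 9  [load 160/160]
  30 → USB stick 3  [load 150/160]
9 USB sticks opened.

9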